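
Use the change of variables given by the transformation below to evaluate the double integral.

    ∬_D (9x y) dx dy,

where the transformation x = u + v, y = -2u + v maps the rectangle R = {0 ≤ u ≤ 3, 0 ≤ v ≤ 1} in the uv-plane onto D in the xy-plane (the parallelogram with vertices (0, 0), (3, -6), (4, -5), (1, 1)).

Compute the Jacobian determinant of (x, y) with respect to (u, v):

    ∂(x,y)/∂(u,v) = | 1  1 | = (1)(1) - (1)(-2) = 3.
                   | -2  1 |

Its absolute value is |J| = 3 (the area scaling factor).

Substituting x = u + v, y = -2u + v into the integrand,

    9x y → -18u^2 - 9u v + 9v^2,

so the integral becomes

    ∬_R (-18u^2 - 9u v + 9v^2) · |J| du dv = ∫_0^3 ∫_0^1 (-54u^2 - 27u v + 27v^2) dv du.

Inner (v): -54u^2 - 27u/2 + 9.
Outer (u): -2079/4.

Therefore ∬_D (9x y) dx dy = -2079/4.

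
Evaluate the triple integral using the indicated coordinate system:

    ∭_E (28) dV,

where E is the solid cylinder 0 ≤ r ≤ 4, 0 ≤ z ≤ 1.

In cylindrical coordinates, x = r cos(θ), y = r sin(θ), z = z, and dV = r dr dθ dz.

The integrand becomes 28, so

    ∭_E (28) dV = ∫_{0}^{2π} ∫_{0}^{4} ∫_{0}^{1} (28) · r dz dr dθ.

Inner (z): 28r.
Middle (r from 0 to 4): 224.
Outer (θ): 448π.

Therefore the triple integral equals 448π.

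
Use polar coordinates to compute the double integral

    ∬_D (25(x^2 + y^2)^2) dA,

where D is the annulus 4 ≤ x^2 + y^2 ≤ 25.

The region D is 2 ≤ r ≤ 5, 0 ≤ θ ≤ 2π in polar coordinates, where x = r cos(θ), y = r sin(θ), and dA = r dr dθ.

Under the substitution, the integrand becomes 25r^4, so

    ∬_D (25(x^2 + y^2)^2) dA = ∫_{0}^{2π} ∫_{2}^{5} (25r^4) · r dr dθ.

Inner integral (in r): ∫_{2}^{5} (25r^4) · r dr = 129675/2.

Outer integral (in θ): ∫_{0}^{2π} (129675/2) dθ = 129675π.

Therefore ∬_D (25(x^2 + y^2)^2) dA = 129675π.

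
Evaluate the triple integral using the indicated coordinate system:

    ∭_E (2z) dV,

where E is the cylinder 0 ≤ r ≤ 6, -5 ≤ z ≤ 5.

In cylindrical coordinates, x = r cos(θ), y = r sin(θ), z = z, and dV = r dr dθ dz.

The integrand becomes 2z, so

    ∭_E (2z) dV = ∫_{0}^{2π} ∫_{0}^{6} ∫_{-5}^{5} (2z) · r dz dr dθ.

Inner (z): 0.
Middle (r from 0 to 6): 0.
Outer (θ): 0.

Therefore the triple integral equals 0.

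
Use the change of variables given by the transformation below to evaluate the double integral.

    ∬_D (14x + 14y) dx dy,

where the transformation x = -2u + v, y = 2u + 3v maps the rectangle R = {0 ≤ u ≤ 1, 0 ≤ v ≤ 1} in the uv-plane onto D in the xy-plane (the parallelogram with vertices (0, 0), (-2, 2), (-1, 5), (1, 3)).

Compute the Jacobian determinant of (x, y) with respect to (u, v):

    ∂(x,y)/∂(u,v) = | -2  1 | = (-2)(3) - (1)(2) = -8.
                   | 2  3 |

Its absolute value is |J| = 8 (the area scaling factor).

Substituting x = -2u + v, y = 2u + 3v into the integrand,

    14x + 14y → 56v,

so the integral becomes

    ∬_R (56v) · |J| du dv = ∫_0^1 ∫_0^1 (448v) dv du.

Inner (v): 224.
Outer (u): 224.

Therefore ∬_D (14x + 14y) dx dy = 224.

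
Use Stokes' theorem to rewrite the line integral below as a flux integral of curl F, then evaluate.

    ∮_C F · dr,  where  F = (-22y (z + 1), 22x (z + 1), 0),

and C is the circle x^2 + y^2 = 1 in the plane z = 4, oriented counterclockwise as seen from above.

Let S be the flat disk x^2 + y^2 ≤ 1 in the plane z = 4, with upward unit normal n̂ = ẑ. By Stokes' theorem,

    ∮_C F · dr = ∬_S (∇ × F) · n̂ dS = ∬_D (curl F)_z dA,

where D is the disk x^2 + y^2 ≤ 1.

Compute the curl of F = (-22y (z + 1), 22x (z + 1), 0):
    (∇ × F)_x = ∂F_z/∂y - ∂F_y/∂z = -22x,
    (∇ × F)_y = ∂F_x/∂z - ∂F_z/∂x = -22y,
    (∇ × F)_z = ∂F_y/∂x - ∂F_x/∂y = 44z + 44.

On z = 4, (curl F)_z = 220.

Convert to polar (x = r cos θ, y = r sin θ, dA = r dr dθ); the integrand becomes 220, so

    ∬_D (curl F)_z dA = ∫_0^{2π} ∫_0^{1} (220) · r dr dθ.

Inner (r from 0 to 1): 110.
Outer (θ from 0 to 2π): 220π.

Therefore ∮_C F · dr = 220π.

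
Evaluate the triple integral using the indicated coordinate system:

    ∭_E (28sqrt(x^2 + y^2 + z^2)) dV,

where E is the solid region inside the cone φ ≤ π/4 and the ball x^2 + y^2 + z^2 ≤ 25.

In spherical coordinates, x = ρ sin(φ) cos(θ), y = ρ sin(φ) sin(θ), z = ρ cos(φ), and dV = ρ^2 sin(φ) dρ dφ dθ.

The integrand becomes 28ρ, so

    ∭_E (28sqrt(x^2 + y^2 + z^2)) dV = ∫_{0}^{2π} ∫_{0}^{π/4} ∫_{0}^{5} (28ρ) · ρ^2 sin(φ) dρ dφ dθ.

Inner (ρ): 4375sin(φ).
Middle (φ): 4375 - 4375sqrt(2)/2.
Outer (θ): 4375π (2 - sqrt(2)).

Therefore the triple integral equals 4375π (2 - sqrt(2)).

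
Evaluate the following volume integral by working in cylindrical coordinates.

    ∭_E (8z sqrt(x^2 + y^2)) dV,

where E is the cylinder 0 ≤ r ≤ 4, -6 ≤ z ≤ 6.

In cylindrical coordinates, x = r cos(θ), y = r sin(θ), z = z, and dV = r dr dθ dz.

The integrand becomes 8r z, so

    ∭_E (8z sqrt(x^2 + y^2)) dV = ∫_{0}^{2π} ∫_{0}^{4} ∫_{-6}^{6} (8r z) · r dz dr dθ.

Inner (z): 0.
Middle (r from 0 to 4): 0.
Outer (θ): 0.

Therefore the triple integral equals 0.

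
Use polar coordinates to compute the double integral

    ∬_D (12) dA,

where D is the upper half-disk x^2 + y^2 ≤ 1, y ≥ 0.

The region D is 0 ≤ r ≤ 1, 0 ≤ θ ≤ π in polar coordinates, where x = r cos(θ), y = r sin(θ), and dA = r dr dθ.

Under the substitution, the integrand becomes 12, so

    ∬_D (12) dA = ∫_{0}^{π} ∫_{0}^{1} (12) · r dr dθ.

Inner integral (in r): ∫_{0}^{1} (12) · r dr = 6.

Outer integral (in θ): ∫_{0}^{π} (6) dθ = 6π.

Therefore ∬_D (12) dA = 6π.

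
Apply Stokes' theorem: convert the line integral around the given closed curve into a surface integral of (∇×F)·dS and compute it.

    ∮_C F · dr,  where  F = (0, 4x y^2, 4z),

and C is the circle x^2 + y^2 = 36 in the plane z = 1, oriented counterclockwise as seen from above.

Let S be the flat disk x^2 + y^2 ≤ 36 in the plane z = 1, with upward unit normal n̂ = ẑ. By Stokes' theorem,

    ∮_C F · dr = ∬_S (∇ × F) · n̂ dS = ∬_D (curl F)_z dA,

where D is the disk x^2 + y^2 ≤ 36.

Compute the curl of F = (0, 4x y^2, 4z):
    (∇ × F)_x = ∂F_z/∂y - ∂F_y/∂z = 0,
    (∇ × F)_y = ∂F_x/∂z - ∂F_z/∂x = 0,
    (∇ × F)_z = ∂F_y/∂x - ∂F_x/∂y = 4y^2.

On z = 1, (curl F)_z = 4y^2.

Convert to polar (x = r cos θ, y = r sin θ, dA = r dr dθ); the integrand becomes 4r^2sin(θ)^2, so

    ∬_D (curl F)_z dA = ∫_0^{2π} ∫_0^{6} (4r^2sin(θ)^2) · r dr dθ.

Inner (r from 0 to 6): 1296sin(θ)^2.
Outer (θ from 0 to 2π): 1296π.

Therefore ∮_C F · dr = 1296π.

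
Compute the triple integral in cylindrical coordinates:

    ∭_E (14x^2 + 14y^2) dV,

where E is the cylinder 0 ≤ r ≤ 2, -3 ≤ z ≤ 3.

In cylindrical coordinates, x = r cos(θ), y = r sin(θ), z = z, and dV = r dr dθ dz.

The integrand becomes 14r^2, so

    ∭_E (14x^2 + 14y^2) dV = ∫_{0}^{2π} ∫_{0}^{2} ∫_{-3}^{3} (14r^2) · r dz dr dθ.

Inner (z): 84r^3.
Middle (r from 0 to 2): 336.
Outer (θ): 672π.

Therefore the triple integral equals 672π.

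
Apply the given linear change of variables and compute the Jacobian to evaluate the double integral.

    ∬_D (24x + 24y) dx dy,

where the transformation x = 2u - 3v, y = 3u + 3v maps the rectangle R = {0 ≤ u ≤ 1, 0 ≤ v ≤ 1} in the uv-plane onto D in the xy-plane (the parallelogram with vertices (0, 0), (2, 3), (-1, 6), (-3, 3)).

Compute the Jacobian determinant of (x, y) with respect to (u, v):

    ∂(x,y)/∂(u,v) = | 2  -3 | = (2)(3) - (-3)(3) = 15.
                   | 3  3 |

Its absolute value is |J| = 15 (the area scaling factor).

Substituting x = 2u - 3v, y = 3u + 3v into the integrand,

    24x + 24y → 120u,

so the integral becomes

    ∬_R (120u) · |J| du dv = ∫_0^1 ∫_0^1 (1800u) dv du.

Inner (v): 1800u.
Outer (u): 900.

Therefore ∬_D (24x + 24y) dx dy = 900.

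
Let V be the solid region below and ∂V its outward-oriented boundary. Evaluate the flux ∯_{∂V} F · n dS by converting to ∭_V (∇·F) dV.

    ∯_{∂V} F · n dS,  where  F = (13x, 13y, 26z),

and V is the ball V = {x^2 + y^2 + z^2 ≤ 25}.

By the divergence theorem,

    ∯_{∂V} F · n dS = ∭_V (∇ · F) dV.

Compute the divergence:
    ∇ · F = ∂F_x/∂x + ∂F_y/∂y + ∂F_z/∂z = 13 + 13 + 26 = 52.

In spherical coordinates, x = ρ sin(φ) cos(θ), y = ρ sin(φ) sin(θ), z = ρ cos(φ), dV = ρ^2 sin(φ) dρ dφ dθ, with 0 ≤ ρ ≤ 5, 0 ≤ φ ≤ π, 0 ≤ θ ≤ 2π.

The integrand, after substitution and multiplying by the volume element, becomes (52) · ρ^2 sin(φ), so

    ∭_V (∇·F) dV = ∫_0^{2π} ∫_0^{π} ∫_0^{5} (52) · ρ^2 sin(φ) dρ dφ dθ.

Inner (ρ from 0 to 5): 6500sin(φ)/3.
Middle (φ from 0 to π): 13000/3.
Outer (θ from 0 to 2π): 26000π/3.

Therefore ∯_{∂V} F · n dS = 26000π/3.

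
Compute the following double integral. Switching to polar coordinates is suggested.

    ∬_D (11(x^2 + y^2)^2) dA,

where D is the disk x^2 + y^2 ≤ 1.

The region D is 0 ≤ r ≤ 1, 0 ≤ θ ≤ 2π in polar coordinates, where x = r cos(θ), y = r sin(θ), and dA = r dr dθ.

Under the substitution, the integrand becomes 11r^4, so

    ∬_D (11(x^2 + y^2)^2) dA = ∫_{0}^{2π} ∫_{0}^{1} (11r^4) · r dr dθ.

Inner integral (in r): ∫_{0}^{1} (11r^4) · r dr = 11/6.

Outer integral (in θ): ∫_{0}^{2π} (11/6) dθ = 11π/3.

Therefore ∬_D (11(x^2 + y^2)^2) dA = 11π/3.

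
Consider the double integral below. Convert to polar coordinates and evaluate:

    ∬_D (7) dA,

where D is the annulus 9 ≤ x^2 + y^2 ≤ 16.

The region D is 3 ≤ r ≤ 4, 0 ≤ θ ≤ 2π in polar coordinates, where x = r cos(θ), y = r sin(θ), and dA = r dr dθ.

Under the substitution, the integrand becomes 7, so

    ∬_D (7) dA = ∫_{0}^{2π} ∫_{3}^{4} (7) · r dr dθ.

Inner integral (in r): ∫_{3}^{4} (7) · r dr = 49/2.

Outer integral (in θ): ∫_{0}^{2π} (49/2) dθ = 49π.

Therefore ∬_D (7) dA = 49π.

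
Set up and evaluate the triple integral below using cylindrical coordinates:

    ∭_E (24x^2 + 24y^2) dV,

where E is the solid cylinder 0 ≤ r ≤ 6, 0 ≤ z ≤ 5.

In cylindrical coordinates, x = r cos(θ), y = r sin(θ), z = z, and dV = r dr dθ dz.

The integrand becomes 24r^2, so

    ∭_E (24x^2 + 24y^2) dV = ∫_{0}^{2π} ∫_{0}^{6} ∫_{0}^{5} (24r^2) · r dz dr dθ.

Inner (z): 120r^3.
Middle (r from 0 to 6): 38880.
Outer (θ): 77760π.

Therefore the triple integral equals 77760π.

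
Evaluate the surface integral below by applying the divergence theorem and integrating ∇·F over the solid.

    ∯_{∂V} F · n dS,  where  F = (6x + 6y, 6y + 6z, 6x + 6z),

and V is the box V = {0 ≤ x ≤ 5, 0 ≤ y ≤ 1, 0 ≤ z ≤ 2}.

By the divergence theorem,

    ∯_{∂V} F · n dS = ∭_V (∇ · F) dV.

Compute the divergence:
    ∇ · F = ∂F_x/∂x + ∂F_y/∂y + ∂F_z/∂z = 6 + 6 + 6 = 18.

V is a rectangular box, so dV = dx dy dz with 0 ≤ x ≤ 5, 0 ≤ y ≤ 1, 0 ≤ z ≤ 2.

Integrate (18) over V as an iterated integral:

    ∭_V (∇·F) dV = ∫_0^{5} ∫_0^{1} ∫_0^{2} (18) dz dy dx.

Inner (z from 0 to 2): 36.
Middle (y from 0 to 1): 36.
Outer (x from 0 to 5): 180.

Therefore ∯_{∂V} F · n dS = 180.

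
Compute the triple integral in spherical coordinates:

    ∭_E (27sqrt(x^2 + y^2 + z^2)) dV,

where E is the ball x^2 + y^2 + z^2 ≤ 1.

In spherical coordinates, x = ρ sin(φ) cos(θ), y = ρ sin(φ) sin(θ), z = ρ cos(φ), and dV = ρ^2 sin(φ) dρ dφ dθ.

The integrand becomes 27ρ, so

    ∭_E (27sqrt(x^2 + y^2 + z^2)) dV = ∫_{0}^{2π} ∫_{0}^{π} ∫_{0}^{1} (27ρ) · ρ^2 sin(φ) dρ dφ dθ.

Inner (ρ): 27sin(φ)/4.
Middle (φ): 27/2.
Outer (θ): 27π.

Therefore the triple integral equals 27π.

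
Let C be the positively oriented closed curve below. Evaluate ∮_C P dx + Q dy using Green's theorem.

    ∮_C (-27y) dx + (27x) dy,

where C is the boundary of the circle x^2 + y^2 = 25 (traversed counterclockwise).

Green's theorem converts the closed line integral into a double integral over the enclosed region D:

    ∮_C P dx + Q dy = ∬_D (∂Q/∂x - ∂P/∂y) dA.

Here P = -27y, Q = 27x, so

    ∂Q/∂x = 27,    ∂P/∂y = -27,
    ∂Q/∂x - ∂P/∂y = 54.

D is the region x^2 + y^2 ≤ 25. Evaluating the double integral:

In polar coordinates (x = r cos θ, y = r sin θ, dA = r dr dθ) the integrand becomes 54, so

    ∬_D (54) dA = ∫_0^{2π} ∫_0^{5} (54) · r dr dθ.

Inner (r from 0 to 5): 675.
Outer (θ from 0 to 2π): 1350π.

Therefore ∮_C P dx + Q dy = 1350π.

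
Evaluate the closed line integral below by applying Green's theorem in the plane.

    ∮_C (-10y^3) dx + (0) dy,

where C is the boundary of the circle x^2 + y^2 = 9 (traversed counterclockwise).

Green's theorem converts the closed line integral into a double integral over the enclosed region D:

    ∮_C P dx + Q dy = ∬_D (∂Q/∂x - ∂P/∂y) dA.

Here P = -10y^3, Q = 0, so

    ∂Q/∂x = 0,    ∂P/∂y = -30y^2,
    ∂Q/∂x - ∂P/∂y = 30y^2.

D is the region x^2 + y^2 ≤ 9. Evaluating the double integral:

In polar coordinates (x = r cos θ, y = r sin θ, dA = r dr dθ) the integrand becomes 30r^2sin(θ)^2, so

    ∬_D (30y^2) dA = ∫_0^{2π} ∫_0^{3} (30r^2sin(θ)^2) · r dr dθ.

Inner (r from 0 to 3): 1215sin(θ)^2/2.
Outer (θ from 0 to 2π): 1215π/2.

Therefore ∮_C P dx + Q dy = 1215π/2.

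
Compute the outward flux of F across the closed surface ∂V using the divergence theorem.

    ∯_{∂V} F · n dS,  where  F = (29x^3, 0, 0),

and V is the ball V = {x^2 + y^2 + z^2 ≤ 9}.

By the divergence theorem,

    ∯_{∂V} F · n dS = ∭_V (∇ · F) dV.

Compute the divergence:
    ∇ · F = ∂F_x/∂x + ∂F_y/∂y + ∂F_z/∂z = 87x^2 + 0 + 0 = 87x^2.

In spherical coordinates, x = ρ sin(φ) cos(θ), y = ρ sin(φ) sin(θ), z = ρ cos(φ), dV = ρ^2 sin(φ) dρ dφ dθ, with 0 ≤ ρ ≤ 3, 0 ≤ φ ≤ π, 0 ≤ θ ≤ 2π.

The integrand, after substitution and multiplying by the volume element, becomes (87ρ^2sin(φ)^2cos(θ)^2) · ρ^2 sin(φ), so

    ∭_V (∇·F) dV = ∫_0^{2π} ∫_0^{π} ∫_0^{3} (87ρ^2sin(φ)^2cos(θ)^2) · ρ^2 sin(φ) dρ dφ dθ.

Inner (ρ from 0 to 3): 21141sin(φ)^3cos(θ)^2/5.
Middle (φ from 0 to π): 28188cos(θ)^2/5.
Outer (θ from 0 to 2π): 28188π/5.

Therefore ∯_{∂V} F · n dS = 28188π/5.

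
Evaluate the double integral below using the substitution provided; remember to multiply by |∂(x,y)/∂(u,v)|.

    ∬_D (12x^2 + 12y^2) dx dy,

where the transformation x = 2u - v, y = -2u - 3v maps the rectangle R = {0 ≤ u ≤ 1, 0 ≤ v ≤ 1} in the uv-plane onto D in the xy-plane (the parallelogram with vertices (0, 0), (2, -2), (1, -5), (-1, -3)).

Compute the Jacobian determinant of (x, y) with respect to (u, v):

    ∂(x,y)/∂(u,v) = | 2  -1 | = (2)(-3) - (-1)(-2) = -8.
                   | -2  -3 |

Its absolute value is |J| = 8 (the area scaling factor).

Substituting x = 2u - v, y = -2u - 3v into the integrand,

    12x^2 + 12y^2 → 96u^2 + 96u v + 120v^2,

so the integral becomes

    ∬_R (96u^2 + 96u v + 120v^2) · |J| du dv = ∫_0^1 ∫_0^1 (768u^2 + 768u v + 960v^2) dv du.

Inner (v): 768u^2 + 384u + 320.
Outer (u): 768.

Therefore ∬_D (12x^2 + 12y^2) dx dy = 768.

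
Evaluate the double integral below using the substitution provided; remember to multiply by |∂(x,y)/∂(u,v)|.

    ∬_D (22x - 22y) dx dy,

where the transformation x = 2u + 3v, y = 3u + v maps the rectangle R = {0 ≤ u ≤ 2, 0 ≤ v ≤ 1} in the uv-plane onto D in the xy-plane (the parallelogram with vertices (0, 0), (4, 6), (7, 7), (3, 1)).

Compute the Jacobian determinant of (x, y) with respect to (u, v):

    ∂(x,y)/∂(u,v) = | 2  3 | = (2)(1) - (3)(3) = -7.
                   | 3  1 |

Its absolute value is |J| = 7 (the area scaling factor).

Substituting x = 2u + 3v, y = 3u + v into the integrand,

    22x - 22y → -22u + 44v,

so the integral becomes

    ∬_R (-22u + 44v) · |J| du dv = ∫_0^2 ∫_0^1 (-154u + 308v) dv du.

Inner (v): 154 - 154u.
Outer (u): 0.

Therefore ∬_D (22x - 22y) dx dy = 0.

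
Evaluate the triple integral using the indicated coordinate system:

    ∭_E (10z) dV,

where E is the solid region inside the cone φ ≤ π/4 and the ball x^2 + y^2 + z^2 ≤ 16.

In spherical coordinates, x = ρ sin(φ) cos(θ), y = ρ sin(φ) sin(θ), z = ρ cos(φ), and dV = ρ^2 sin(φ) dρ dφ dθ.

The integrand becomes 10ρ cos(φ), so

    ∭_E (10z) dV = ∫_{0}^{2π} ∫_{0}^{π/4} ∫_{0}^{4} (10ρ cos(φ)) · ρ^2 sin(φ) dρ dφ dθ.

Inner (ρ): 320sin(2φ).
Middle (φ): 160.
Outer (θ): 320π.

Therefore the triple integral equals 320π.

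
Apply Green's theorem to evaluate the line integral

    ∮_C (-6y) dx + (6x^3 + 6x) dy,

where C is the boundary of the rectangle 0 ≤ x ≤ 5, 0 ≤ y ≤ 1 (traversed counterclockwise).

Green's theorem converts the closed line integral into a double integral over the enclosed region D:

    ∮_C P dx + Q dy = ∬_D (∂Q/∂x - ∂P/∂y) dA.

Here P = -6y, Q = 6x^3 + 6x, so

    ∂Q/∂x = 18x^2 + 6,    ∂P/∂y = -6,
    ∂Q/∂x - ∂P/∂y = 18x^2 + 12.

D is the region 0 ≤ x ≤ 5, 0 ≤ y ≤ 1. Evaluating the double integral:

    ∬_D (18x^2 + 12) dA = ∫_0^{5} ∫_0^{1} (18x^2 + 12) dy dx.

Inner (y from 0 to 1): 18x^2 + 12.
Outer (x from 0 to 5): 810.

Therefore ∮_C P dx + Q dy = 810.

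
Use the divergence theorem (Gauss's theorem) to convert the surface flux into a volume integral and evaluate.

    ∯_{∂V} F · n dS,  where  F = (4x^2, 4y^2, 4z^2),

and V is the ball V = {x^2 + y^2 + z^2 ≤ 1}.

By the divergence theorem,

    ∯_{∂V} F · n dS = ∭_V (∇ · F) dV.

Compute the divergence:
    ∇ · F = ∂F_x/∂x + ∂F_y/∂y + ∂F_z/∂z = 8x + 8y + 8z.

In spherical coordinates, x = ρ sin(φ) cos(θ), y = ρ sin(φ) sin(θ), z = ρ cos(φ), dV = ρ^2 sin(φ) dρ dφ dθ, with 0 ≤ ρ ≤ 1, 0 ≤ φ ≤ π, 0 ≤ θ ≤ 2π.

The integrand, after substitution and multiplying by the volume element, becomes (8ρ (sqrt(2)sin(φ)sin(θ + π/4) + cos(φ))) · ρ^2 sin(φ), so

    ∭_V (∇·F) dV = ∫_0^{2π} ∫_0^{π} ∫_0^{1} (8ρ (sqrt(2)sin(φ)sin(θ + π/4) + cos(φ))) · ρ^2 sin(φ) dρ dφ dθ.

Inner (ρ from 0 to 1): 2(sqrt(2)sin(φ)sin(θ + π/4) + cos(φ))sin(φ).
Middle (φ from 0 to π): sqrt(2)π sin(θ + π/4).
Outer (θ from 0 to 2π): 0.

Therefore ∯_{∂V} F · n dS = 0.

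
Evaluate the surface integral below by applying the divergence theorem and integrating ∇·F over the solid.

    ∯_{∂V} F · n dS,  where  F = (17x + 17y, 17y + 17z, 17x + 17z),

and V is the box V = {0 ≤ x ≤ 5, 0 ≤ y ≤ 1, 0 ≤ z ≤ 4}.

By the divergence theorem,

    ∯_{∂V} F · n dS = ∭_V (∇ · F) dV.

Compute the divergence:
    ∇ · F = ∂F_x/∂x + ∂F_y/∂y + ∂F_z/∂z = 17 + 17 + 17 = 51.

V is a rectangular box, so dV = dx dy dz with 0 ≤ x ≤ 5, 0 ≤ y ≤ 1, 0 ≤ z ≤ 4.

Integrate (51) over V as an iterated integral:

    ∭_V (∇·F) dV = ∫_0^{5} ∫_0^{1} ∫_0^{4} (51) dz dy dx.

Inner (z from 0 to 4): 204.
Middle (y from 0 to 1): 204.
Outer (x from 0 to 5): 1020.

Therefore ∯_{∂V} F · n dS = 1020.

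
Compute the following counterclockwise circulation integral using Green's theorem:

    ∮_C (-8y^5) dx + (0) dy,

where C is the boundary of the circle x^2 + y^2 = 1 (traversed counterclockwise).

Green's theorem converts the closed line integral into a double integral over the enclosed region D:

    ∮_C P dx + Q dy = ∬_D (∂Q/∂x - ∂P/∂y) dA.

Here P = -8y^5, Q = 0, so

    ∂Q/∂x = 0,    ∂P/∂y = -40y^4,
    ∂Q/∂x - ∂P/∂y = 40y^4.

D is the region x^2 + y^2 ≤ 1. Evaluating the double integral:

In polar coordinates (x = r cos θ, y = r sin θ, dA = r dr dθ) the integrand becomes 40r^4sin(θ)^4, so

    ∬_D (40y^4) dA = ∫_0^{2π} ∫_0^{1} (40r^4sin(θ)^4) · r dr dθ.

Inner (r from 0 to 1): 20sin(θ)^4/3.
Outer (θ from 0 to 2π): 5π.

Therefore ∮_C P dx + Q dy = 5π.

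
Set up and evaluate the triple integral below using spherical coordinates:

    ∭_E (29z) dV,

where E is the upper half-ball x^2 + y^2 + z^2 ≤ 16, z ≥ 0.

In spherical coordinates, x = ρ sin(φ) cos(θ), y = ρ sin(φ) sin(θ), z = ρ cos(φ), and dV = ρ^2 sin(φ) dρ dφ dθ.

The integrand becomes 29ρ cos(φ), so

    ∭_E (29z) dV = ∫_{0}^{2π} ∫_{0}^{π/2} ∫_{0}^{4} (29ρ cos(φ)) · ρ^2 sin(φ) dρ dφ dθ.

Inner (ρ): 928sin(2φ).
Middle (φ): 928.
Outer (θ): 1856π.

Therefore the triple integral equals 1856π.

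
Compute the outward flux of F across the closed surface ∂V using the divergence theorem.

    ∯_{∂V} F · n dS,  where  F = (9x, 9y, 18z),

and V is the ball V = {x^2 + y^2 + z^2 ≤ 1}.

By the divergence theorem,

    ∯_{∂V} F · n dS = ∭_V (∇ · F) dV.

Compute the divergence:
    ∇ · F = ∂F_x/∂x + ∂F_y/∂y + ∂F_z/∂z = 9 + 9 + 18 = 36.

In spherical coordinates, x = ρ sin(φ) cos(θ), y = ρ sin(φ) sin(θ), z = ρ cos(φ), dV = ρ^2 sin(φ) dρ dφ dθ, with 0 ≤ ρ ≤ 1, 0 ≤ φ ≤ π, 0 ≤ θ ≤ 2π.

The integrand, after substitution and multiplying by the volume element, becomes (36) · ρ^2 sin(φ), so

    ∭_V (∇·F) dV = ∫_0^{2π} ∫_0^{π} ∫_0^{1} (36) · ρ^2 sin(φ) dρ dφ dθ.

Inner (ρ from 0 to 1): 12sin(φ).
Middle (φ from 0 to π): 24.
Outer (θ from 0 to 2π): 48π.

Therefore ∯_{∂V} F · n dS = 48π.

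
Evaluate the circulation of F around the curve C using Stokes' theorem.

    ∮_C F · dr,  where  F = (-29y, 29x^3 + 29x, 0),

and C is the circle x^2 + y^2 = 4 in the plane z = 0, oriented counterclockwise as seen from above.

Let S be the flat disk x^2 + y^2 ≤ 4 in the plane z = 0, with upward unit normal n̂ = ẑ. By Stokes' theorem,

    ∮_C F · dr = ∬_S (∇ × F) · n̂ dS = ∬_D (curl F)_z dA,

where D is the disk x^2 + y^2 ≤ 4.

Compute the curl of F = (-29y, 29x^3 + 29x, 0):
    (∇ × F)_x = ∂F_z/∂y - ∂F_y/∂z = 0,
    (∇ × F)_y = ∂F_x/∂z - ∂F_z/∂x = 0,
    (∇ × F)_z = ∂F_y/∂x - ∂F_x/∂y = 87x^2 + 58.

On z = 0, (curl F)_z = 87x^2 + 58.

Convert to polar (x = r cos θ, y = r sin θ, dA = r dr dθ); the integrand becomes 87r^2cos(θ)^2 + 58, so

    ∬_D (curl F)_z dA = ∫_0^{2π} ∫_0^{2} (87r^2cos(θ)^2 + 58) · r dr dθ.

Inner (r from 0 to 2): 348cos(θ)^2 + 116.
Outer (θ from 0 to 2π): 580π.

Therefore ∮_C F · dr = 580π.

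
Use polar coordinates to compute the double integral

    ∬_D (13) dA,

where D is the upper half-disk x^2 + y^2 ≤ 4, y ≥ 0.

The region D is 0 ≤ r ≤ 2, 0 ≤ θ ≤ π in polar coordinates, where x = r cos(θ), y = r sin(θ), and dA = r dr dθ.

Under the substitution, the integrand becomes 13, so

    ∬_D (13) dA = ∫_{0}^{π} ∫_{0}^{2} (13) · r dr dθ.

Inner integral (in r): ∫_{0}^{2} (13) · r dr = 26.

Outer integral (in θ): ∫_{0}^{π} (26) dθ = 26π.

Therefore ∬_D (13) dA = 26π.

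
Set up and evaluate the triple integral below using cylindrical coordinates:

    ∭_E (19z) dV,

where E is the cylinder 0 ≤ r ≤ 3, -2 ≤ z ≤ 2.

In cylindrical coordinates, x = r cos(θ), y = r sin(θ), z = z, and dV = r dr dθ dz.

The integrand becomes 19z, so

    ∭_E (19z) dV = ∫_{0}^{2π} ∫_{0}^{3} ∫_{-2}^{2} (19z) · r dz dr dθ.

Inner (z): 0.
Middle (r from 0 to 3): 0.
Outer (θ): 0.

Therefore the triple integral equals 0.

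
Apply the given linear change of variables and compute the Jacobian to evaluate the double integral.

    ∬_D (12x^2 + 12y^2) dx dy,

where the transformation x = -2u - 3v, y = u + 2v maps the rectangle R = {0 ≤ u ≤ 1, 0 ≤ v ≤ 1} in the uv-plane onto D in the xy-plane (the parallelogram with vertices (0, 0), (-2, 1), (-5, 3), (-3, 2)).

Compute the Jacobian determinant of (x, y) with respect to (u, v):

    ∂(x,y)/∂(u,v) = | -2  -3 | = (-2)(2) - (-3)(1) = -1.
                   | 1  2 |

Its absolute value is |J| = 1 (the area scaling factor).

Substituting x = -2u - 3v, y = u + 2v into the integrand,

    12x^2 + 12y^2 → 60u^2 + 192u v + 156v^2,

so the integral becomes

    ∬_R (60u^2 + 192u v + 156v^2) · |J| du dv = ∫_0^1 ∫_0^1 (60u^2 + 192u v + 156v^2) dv du.

Inner (v): 60u^2 + 96u + 52.
Outer (u): 120.

Therefore ∬_D (12x^2 + 12y^2) dx dy = 120.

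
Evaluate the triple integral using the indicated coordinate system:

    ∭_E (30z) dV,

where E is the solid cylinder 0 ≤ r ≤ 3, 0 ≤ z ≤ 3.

In cylindrical coordinates, x = r cos(θ), y = r sin(θ), z = z, and dV = r dr dθ dz.

The integrand becomes 30z, so

    ∭_E (30z) dV = ∫_{0}^{2π} ∫_{0}^{3} ∫_{0}^{3} (30z) · r dz dr dθ.

Inner (z): 135r.
Middle (r from 0 to 3): 1215/2.
Outer (θ): 1215π.

Therefore the triple integral equals 1215π.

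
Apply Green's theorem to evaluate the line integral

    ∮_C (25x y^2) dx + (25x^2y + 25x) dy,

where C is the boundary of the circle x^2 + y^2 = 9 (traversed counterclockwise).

Green's theorem converts the closed line integral into a double integral over the enclosed region D:

    ∮_C P dx + Q dy = ∬_D (∂Q/∂x - ∂P/∂y) dA.

Here P = 25x y^2, Q = 25x^2y + 25x, so

    ∂Q/∂x = 50x y + 25,    ∂P/∂y = 50x y,
    ∂Q/∂x - ∂P/∂y = 25.

D is the region x^2 + y^2 ≤ 9. Evaluating the double integral:

In polar coordinates (x = r cos θ, y = r sin θ, dA = r dr dθ) the integrand becomes 25, so

    ∬_D (25) dA = ∫_0^{2π} ∫_0^{3} (25) · r dr dθ.

Inner (r from 0 to 3): 225/2.
Outer (θ from 0 to 2π): 225π.

Therefore ∮_C P dx + Q dy = 225π.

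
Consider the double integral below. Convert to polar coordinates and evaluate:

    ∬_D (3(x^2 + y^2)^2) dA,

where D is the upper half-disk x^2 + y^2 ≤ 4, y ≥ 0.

The region D is 0 ≤ r ≤ 2, 0 ≤ θ ≤ π in polar coordinates, where x = r cos(θ), y = r sin(θ), and dA = r dr dθ.

Under the substitution, the integrand becomes 3r^4, so

    ∬_D (3(x^2 + y^2)^2) dA = ∫_{0}^{π} ∫_{0}^{2} (3r^4) · r dr dθ.

Inner integral (in r): ∫_{0}^{2} (3r^4) · r dr = 32.

Outer integral (in θ): ∫_{0}^{π} (32) dθ = 32π.

Therefore ∬_D (3(x^2 + y^2)^2) dA = 32π.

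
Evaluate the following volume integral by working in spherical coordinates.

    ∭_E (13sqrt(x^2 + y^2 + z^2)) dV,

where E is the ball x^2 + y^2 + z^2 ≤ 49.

In spherical coordinates, x = ρ sin(φ) cos(θ), y = ρ sin(φ) sin(θ), z = ρ cos(φ), and dV = ρ^2 sin(φ) dρ dφ dθ.

The integrand becomes 13ρ, so

    ∭_E (13sqrt(x^2 + y^2 + z^2)) dV = ∫_{0}^{2π} ∫_{0}^{π} ∫_{0}^{7} (13ρ) · ρ^2 sin(φ) dρ dφ dθ.

Inner (ρ): 31213sin(φ)/4.
Middle (φ): 31213/2.
Outer (θ): 31213π.

Therefore the triple integral equals 31213π.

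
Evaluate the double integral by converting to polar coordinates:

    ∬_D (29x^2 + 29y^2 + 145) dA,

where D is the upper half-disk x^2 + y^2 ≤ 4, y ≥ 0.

The region D is 0 ≤ r ≤ 2, 0 ≤ θ ≤ π in polar coordinates, where x = r cos(θ), y = r sin(θ), and dA = r dr dθ.

Under the substitution, the integrand becomes 29r^2 + 145, so

    ∬_D (29x^2 + 29y^2 + 145) dA = ∫_{0}^{π} ∫_{0}^{2} (29r^2 + 145) · r dr dθ.

Inner integral (in r): ∫_{0}^{2} (29r^2 + 145) · r dr = 406.

Outer integral (in θ): ∫_{0}^{π} (406) dθ = 406π.

Therefore ∬_D (29x^2 + 29y^2 + 145) dA = 406π.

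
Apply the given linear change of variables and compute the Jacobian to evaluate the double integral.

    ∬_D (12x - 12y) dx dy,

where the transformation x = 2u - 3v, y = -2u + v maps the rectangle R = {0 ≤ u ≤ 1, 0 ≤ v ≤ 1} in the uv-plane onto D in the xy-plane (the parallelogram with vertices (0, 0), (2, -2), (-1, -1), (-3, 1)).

Compute the Jacobian determinant of (x, y) with respect to (u, v):

    ∂(x,y)/∂(u,v) = | 2  -3 | = (2)(1) - (-3)(-2) = -4.
                   | -2  1 |

Its absolute value is |J| = 4 (the area scaling factor).

Substituting x = 2u - 3v, y = -2u + v into the integrand,

    12x - 12y → 48u - 48v,

so the integral becomes

    ∬_R (48u - 48v) · |J| du dv = ∫_0^1 ∫_0^1 (192u - 192v) dv du.

Inner (v): 192u - 96.
Outer (u): 0.

Therefore ∬_D (12x - 12y) dx dy = 0.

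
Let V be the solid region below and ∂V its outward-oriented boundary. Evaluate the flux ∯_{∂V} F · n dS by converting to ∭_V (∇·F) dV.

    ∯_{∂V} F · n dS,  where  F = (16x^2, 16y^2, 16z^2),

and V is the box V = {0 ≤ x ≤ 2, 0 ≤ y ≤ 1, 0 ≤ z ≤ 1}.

By the divergence theorem,

    ∯_{∂V} F · n dS = ∭_V (∇ · F) dV.

Compute the divergence:
    ∇ · F = ∂F_x/∂x + ∂F_y/∂y + ∂F_z/∂z = 32x + 32y + 32z.

V is a rectangular box, so dV = dx dy dz with 0 ≤ x ≤ 2, 0 ≤ y ≤ 1, 0 ≤ z ≤ 1.

Integrate (32x + 32y + 32z) over V as an iterated integral:

    ∭_V (∇·F) dV = ∫_0^{2} ∫_0^{1} ∫_0^{1} (32x + 32y + 32z) dz dy dx.

Inner (z from 0 to 1): 32x + 32y + 16.
Middle (y from 0 to 1): 32x + 32.
Outer (x from 0 to 2): 128.

Therefore ∯_{∂V} F · n dS = 128.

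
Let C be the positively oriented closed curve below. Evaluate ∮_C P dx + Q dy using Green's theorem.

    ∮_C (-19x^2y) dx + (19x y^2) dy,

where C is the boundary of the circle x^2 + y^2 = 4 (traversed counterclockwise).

Green's theorem converts the closed line integral into a double integral over the enclosed region D:

    ∮_C P dx + Q dy = ∬_D (∂Q/∂x - ∂P/∂y) dA.

Here P = -19x^2y, Q = 19x y^2, so

    ∂Q/∂x = 19y^2,    ∂P/∂y = -19x^2,
    ∂Q/∂x - ∂P/∂y = 19x^2 + 19y^2.

D is the region x^2 + y^2 ≤ 4. Evaluating the double integral:

In polar coordinates (x = r cos θ, y = r sin θ, dA = r dr dθ) the integrand becomes 19r^2, so

    ∬_D (19x^2 + 19y^2) dA = ∫_0^{2π} ∫_0^{2} (19r^2) · r dr dθ.

Inner (r from 0 to 2): 76.
Outer (θ from 0 to 2π): 152π.

Therefore ∮_C P dx + Q dy = 152π.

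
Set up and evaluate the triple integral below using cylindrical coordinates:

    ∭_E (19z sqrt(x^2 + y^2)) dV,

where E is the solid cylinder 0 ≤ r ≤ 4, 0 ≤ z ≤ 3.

In cylindrical coordinates, x = r cos(θ), y = r sin(θ), z = z, and dV = r dr dθ dz.

The integrand becomes 19r z, so

    ∭_E (19z sqrt(x^2 + y^2)) dV = ∫_{0}^{2π} ∫_{0}^{4} ∫_{0}^{3} (19r z) · r dz dr dθ.

Inner (z): 171r^2/2.
Middle (r from 0 to 4): 1824.
Outer (θ): 3648π.

Therefore the triple integral equals 3648π.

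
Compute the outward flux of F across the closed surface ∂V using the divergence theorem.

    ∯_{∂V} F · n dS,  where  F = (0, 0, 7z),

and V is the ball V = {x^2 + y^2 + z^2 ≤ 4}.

By the divergence theorem,

    ∯_{∂V} F · n dS = ∭_V (∇ · F) dV.

Compute the divergence:
    ∇ · F = ∂F_x/∂x + ∂F_y/∂y + ∂F_z/∂z = 0 + 0 + 7 = 7.

In spherical coordinates, x = ρ sin(φ) cos(θ), y = ρ sin(φ) sin(θ), z = ρ cos(φ), dV = ρ^2 sin(φ) dρ dφ dθ, with 0 ≤ ρ ≤ 2, 0 ≤ φ ≤ π, 0 ≤ θ ≤ 2π.

The integrand, after substitution and multiplying by the volume element, becomes (7) · ρ^2 sin(φ), so

    ∭_V (∇·F) dV = ∫_0^{2π} ∫_0^{π} ∫_0^{2} (7) · ρ^2 sin(φ) dρ dφ dθ.

Inner (ρ from 0 to 2): 56sin(φ)/3.
Middle (φ from 0 to π): 112/3.
Outer (θ from 0 to 2π): 224π/3.

Therefore ∯_{∂V} F · n dS = 224π/3.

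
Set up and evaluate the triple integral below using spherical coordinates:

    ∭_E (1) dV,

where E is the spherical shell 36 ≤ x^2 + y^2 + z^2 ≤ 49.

In spherical coordinates, x = ρ sin(φ) cos(θ), y = ρ sin(φ) sin(θ), z = ρ cos(φ), and dV = ρ^2 sin(φ) dρ dφ dθ.

The integrand becomes 1, so

    ∭_E (1) dV = ∫_{0}^{2π} ∫_{0}^{π} ∫_{6}^{7} (1) · ρ^2 sin(φ) dρ dφ dθ.

Inner (ρ): 127sin(φ)/3.
Middle (φ): 254/3.
Outer (θ): 508π/3.

Therefore the triple integral equals 508π/3.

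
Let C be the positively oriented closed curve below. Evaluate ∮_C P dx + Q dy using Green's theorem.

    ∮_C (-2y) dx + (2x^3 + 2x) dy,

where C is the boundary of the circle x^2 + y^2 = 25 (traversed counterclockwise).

Green's theorem converts the closed line integral into a double integral over the enclosed region D:

    ∮_C P dx + Q dy = ∬_D (∂Q/∂x - ∂P/∂y) dA.

Here P = -2y, Q = 2x^3 + 2x, so

    ∂Q/∂x = 6x^2 + 2,    ∂P/∂y = -2,
    ∂Q/∂x - ∂P/∂y = 6x^2 + 4.

D is the region x^2 + y^2 ≤ 25. Evaluating the double integral:

In polar coordinates (x = r cos θ, y = r sin θ, dA = r dr dθ) the integrand becomes 6r^2cos(θ)^2 + 4, so

    ∬_D (6x^2 + 4) dA = ∫_0^{2π} ∫_0^{5} (6r^2cos(θ)^2 + 4) · r dr dθ.

Inner (r from 0 to 5): 1875cos(θ)^2/2 + 50.
Outer (θ from 0 to 2π): 2075π/2.

Therefore ∮_C P dx + Q dy = 2075π/2.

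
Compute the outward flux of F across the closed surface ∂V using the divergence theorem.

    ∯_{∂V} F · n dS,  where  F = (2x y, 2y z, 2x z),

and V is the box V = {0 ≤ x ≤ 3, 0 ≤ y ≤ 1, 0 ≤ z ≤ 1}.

By the divergence theorem,

    ∯_{∂V} F · n dS = ∭_V (∇ · F) dV.

Compute the divergence:
    ∇ · F = ∂F_x/∂x + ∂F_y/∂y + ∂F_z/∂z = 2y + 2z + 2x = 2x + 2y + 2z.

V is a rectangular box, so dV = dx dy dz with 0 ≤ x ≤ 3, 0 ≤ y ≤ 1, 0 ≤ z ≤ 1.

Integrate (2x + 2y + 2z) over V as an iterated integral:

    ∭_V (∇·F) dV = ∫_0^{3} ∫_0^{1} ∫_0^{1} (2x + 2y + 2z) dz dy dx.

Inner (z from 0 to 1): 2x + 2y + 1.
Middle (y from 0 to 1): 2x + 2.
Outer (x from 0 to 3): 15.

Therefore ∯_{∂V} F · n dS = 15.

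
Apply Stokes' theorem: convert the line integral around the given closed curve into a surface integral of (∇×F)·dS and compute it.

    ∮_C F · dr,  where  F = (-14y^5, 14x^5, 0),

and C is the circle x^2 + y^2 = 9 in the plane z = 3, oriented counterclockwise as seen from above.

Let S be the flat disk x^2 + y^2 ≤ 9 in the plane z = 3, with upward unit normal n̂ = ẑ. By Stokes' theorem,

    ∮_C F · dr = ∬_S (∇ × F) · n̂ dS = ∬_D (curl F)_z dA,

where D is the disk x^2 + y^2 ≤ 9.

Compute the curl of F = (-14y^5, 14x^5, 0):
    (∇ × F)_x = ∂F_z/∂y - ∂F_y/∂z = 0,
    (∇ × F)_y = ∂F_x/∂z - ∂F_z/∂x = 0,
    (∇ × F)_z = ∂F_y/∂x - ∂F_x/∂y = 70x^4 + 70y^4.

On z = 3, (curl F)_z = 70x^4 + 70y^4.

Convert to polar (x = r cos θ, y = r sin θ, dA = r dr dθ); the integrand becomes 70r^4(sin(θ)^4 + cos(θ)^4), so

    ∬_D (curl F)_z dA = ∫_0^{2π} ∫_0^{3} (70r^4(sin(θ)^4 + cos(θ)^4)) · r dr dθ.

Inner (r from 0 to 3): 8505sin(θ)^4 + 8505cos(θ)^4.
Outer (θ from 0 to 2π): 25515π/2.

Therefore ∮_C F · dr = 25515π/2.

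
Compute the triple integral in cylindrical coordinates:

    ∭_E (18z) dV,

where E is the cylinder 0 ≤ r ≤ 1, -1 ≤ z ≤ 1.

In cylindrical coordinates, x = r cos(θ), y = r sin(θ), z = z, and dV = r dr dθ dz.

The integrand becomes 18z, so

    ∭_E (18z) dV = ∫_{0}^{2π} ∫_{0}^{1} ∫_{-1}^{1} (18z) · r dz dr dθ.

Inner (z): 0.
Middle (r from 0 to 1): 0.
Outer (θ): 0.

Therefore the triple integral equals 0.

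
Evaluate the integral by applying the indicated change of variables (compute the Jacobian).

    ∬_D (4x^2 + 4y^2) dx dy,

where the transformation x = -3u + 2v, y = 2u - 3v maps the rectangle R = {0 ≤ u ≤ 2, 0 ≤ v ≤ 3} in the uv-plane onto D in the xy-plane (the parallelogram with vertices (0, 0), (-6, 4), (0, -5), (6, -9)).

Compute the Jacobian determinant of (x, y) with respect to (u, v):

    ∂(x,y)/∂(u,v) = | -3  2 | = (-3)(-3) - (2)(2) = 5.
                   | 2  -3 |

Its absolute value is |J| = 5 (the area scaling factor).

Substituting x = -3u + 2v, y = 2u - 3v into the integrand,

    4x^2 + 4y^2 → 52u^2 - 96u v + 52v^2,

so the integral becomes

    ∬_R (52u^2 - 96u v + 52v^2) · |J| du dv = ∫_0^2 ∫_0^3 (260u^2 - 480u v + 260v^2) dv du.

Inner (v): 780u^2 - 2160u + 2340.
Outer (u): 2440.

Therefore ∬_D (4x^2 + 4y^2) dx dy = 2440.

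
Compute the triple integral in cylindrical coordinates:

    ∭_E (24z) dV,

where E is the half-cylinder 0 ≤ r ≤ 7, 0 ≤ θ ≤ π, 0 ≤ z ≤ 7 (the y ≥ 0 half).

In cylindrical coordinates, x = r cos(θ), y = r sin(θ), z = z, and dV = r dr dθ dz.

The integrand becomes 24z, so

    ∭_E (24z) dV = ∫_{0}^{π} ∫_{0}^{7} ∫_{0}^{7} (24z) · r dz dr dθ.

Inner (z): 588r.
Middle (r from 0 to 7): 14406.
Outer (θ): 14406π.

Therefore the triple integral equals 14406π.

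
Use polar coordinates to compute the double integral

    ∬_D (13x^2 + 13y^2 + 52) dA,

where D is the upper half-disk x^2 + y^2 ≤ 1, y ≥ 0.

The region D is 0 ≤ r ≤ 1, 0 ≤ θ ≤ π in polar coordinates, where x = r cos(θ), y = r sin(θ), and dA = r dr dθ.

Under the substitution, the integrand becomes 13r^2 + 52, so

    ∬_D (13x^2 + 13y^2 + 52) dA = ∫_{0}^{π} ∫_{0}^{1} (13r^2 + 52) · r dr dθ.

Inner integral (in r): ∫_{0}^{1} (13r^2 + 52) · r dr = 117/4.

Outer integral (in θ): ∫_{0}^{π} (117/4) dθ = 117π/4.

Therefore ∬_D (13x^2 + 13y^2 + 52) dA = 117π/4.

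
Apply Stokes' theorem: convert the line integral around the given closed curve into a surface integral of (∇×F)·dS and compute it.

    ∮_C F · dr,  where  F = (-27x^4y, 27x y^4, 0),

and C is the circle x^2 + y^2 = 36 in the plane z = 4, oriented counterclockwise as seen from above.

Let S be the flat disk x^2 + y^2 ≤ 36 in the plane z = 4, with upward unit normal n̂ = ẑ. By Stokes' theorem,

    ∮_C F · dr = ∬_S (∇ × F) · n̂ dS = ∬_D (curl F)_z dA,

where D is the disk x^2 + y^2 ≤ 36.

Compute the curl of F = (-27x^4y, 27x y^4, 0):
    (∇ × F)_x = ∂F_z/∂y - ∂F_y/∂z = 0,
    (∇ × F)_y = ∂F_x/∂z - ∂F_z/∂x = 0,
    (∇ × F)_z = ∂F_y/∂x - ∂F_x/∂y = 27x^4 + 27y^4.

On z = 4, (curl F)_z = 27x^4 + 27y^4.

Convert to polar (x = r cos θ, y = r sin θ, dA = r dr dθ); the integrand becomes 27r^4(sin(θ)^4 + cos(θ)^4), so

    ∬_D (curl F)_z dA = ∫_0^{2π} ∫_0^{6} (27r^4(sin(θ)^4 + cos(θ)^4)) · r dr dθ.

Inner (r from 0 to 6): 209952sin(θ)^4 + 209952cos(θ)^4.
Outer (θ from 0 to 2π): 314928π.

Therefore ∮_C F · dr = 314928π.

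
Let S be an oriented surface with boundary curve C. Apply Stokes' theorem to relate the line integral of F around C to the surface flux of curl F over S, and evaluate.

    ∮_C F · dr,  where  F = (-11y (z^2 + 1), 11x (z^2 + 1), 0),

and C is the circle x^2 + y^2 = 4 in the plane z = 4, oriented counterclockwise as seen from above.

Let S be the flat disk x^2 + y^2 ≤ 4 in the plane z = 4, with upward unit normal n̂ = ẑ. By Stokes' theorem,

    ∮_C F · dr = ∬_S (∇ × F) · n̂ dS = ∬_D (curl F)_z dA,

where D is the disk x^2 + y^2 ≤ 4.

Compute the curl of F = (-11y (z^2 + 1), 11x (z^2 + 1), 0):
    (∇ × F)_x = ∂F_z/∂y - ∂F_y/∂z = -22x z,
    (∇ × F)_y = ∂F_x/∂z - ∂F_z/∂x = -22y z,
    (∇ × F)_z = ∂F_y/∂x - ∂F_x/∂y = 22z^2 + 22.

On z = 4, (curl F)_z = 374.

Convert to polar (x = r cos θ, y = r sin θ, dA = r dr dθ); the integrand becomes 374, so

    ∬_D (curl F)_z dA = ∫_0^{2π} ∫_0^{2} (374) · r dr dθ.

Inner (r from 0 to 2): 748.
Outer (θ from 0 to 2π): 1496π.

Therefore ∮_C F · dr = 1496π.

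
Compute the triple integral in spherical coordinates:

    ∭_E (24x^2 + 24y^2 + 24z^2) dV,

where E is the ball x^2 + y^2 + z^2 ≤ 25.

In spherical coordinates, x = ρ sin(φ) cos(θ), y = ρ sin(φ) sin(θ), z = ρ cos(φ), and dV = ρ^2 sin(φ) dρ dφ dθ.

The integrand becomes 24ρ^2, so

    ∭_E (24x^2 + 24y^2 + 24z^2) dV = ∫_{0}^{2π} ∫_{0}^{π} ∫_{0}^{5} (24ρ^2) · ρ^2 sin(φ) dρ dφ dθ.

Inner (ρ): 15000sin(φ).
Middle (φ): 30000.
Outer (θ): 60000π.

Therefore the triple integral equals 60000π.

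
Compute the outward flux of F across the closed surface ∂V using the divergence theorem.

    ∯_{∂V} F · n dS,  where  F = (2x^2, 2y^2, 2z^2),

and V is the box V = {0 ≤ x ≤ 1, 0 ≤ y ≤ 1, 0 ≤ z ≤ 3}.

By the divergence theorem,

    ∯_{∂V} F · n dS = ∭_V (∇ · F) dV.

Compute the divergence:
    ∇ · F = ∂F_x/∂x + ∂F_y/∂y + ∂F_z/∂z = 4x + 4y + 4z.

V is a rectangular box, so dV = dx dy dz with 0 ≤ x ≤ 1, 0 ≤ y ≤ 1, 0 ≤ z ≤ 3.

Integrate (4x + 4y + 4z) over V as an iterated integral:

    ∭_V (∇·F) dV = ∫_0^{1} ∫_0^{1} ∫_0^{3} (4x + 4y + 4z) dz dy dx.

Inner (z from 0 to 3): 12x + 12y + 18.
Middle (y from 0 to 1): 12x + 24.
Outer (x from 0 to 1): 30.

Therefore ∯_{∂V} F · n dS = 30.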